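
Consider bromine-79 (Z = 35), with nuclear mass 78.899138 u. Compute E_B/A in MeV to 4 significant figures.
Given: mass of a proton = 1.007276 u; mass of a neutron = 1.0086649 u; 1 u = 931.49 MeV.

8.687 MeV/nucleon

With 35 protons and 44 neutrons (A = 79):
Mass of separated nucleons = 35(1.007276) + 44(1.0086649) = 35.254660 + 44.3812556 = 79.6359156 u
Δm = 79.6359156 − 78.899138 = 0.7367776 u
Binding energy = Δm·c² = 0.7367776 × 931.49 MeV/u = 686.301 MeV
Dividing by A = 79 gives 8.687 MeV per nucleon.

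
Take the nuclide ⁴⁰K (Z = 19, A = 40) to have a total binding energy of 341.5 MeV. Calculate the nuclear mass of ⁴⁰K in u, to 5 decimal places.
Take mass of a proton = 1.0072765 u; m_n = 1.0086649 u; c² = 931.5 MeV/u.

Mass defect = 341.5 MeV / (931.5 MeV/u) = 0.3666130 u
Constituent mass = 19(1.0072765) + 21(1.0086649) = 40.3202164 u
Nuclear mass = 40.3202164 − 0.3666130 = 39.9536034 u ≈ 39.95360 u (to 5 decimal places)

39.95360 u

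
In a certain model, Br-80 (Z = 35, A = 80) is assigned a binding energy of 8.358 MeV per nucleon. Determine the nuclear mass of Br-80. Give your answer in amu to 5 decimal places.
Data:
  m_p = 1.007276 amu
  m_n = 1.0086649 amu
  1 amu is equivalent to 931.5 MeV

79.92677 amu

Total binding energy = 80 × 8.358 = 668.640 MeV
Mass defect = 668.640 MeV / (931.5 MeV/amu) = 0.7178100 amu
Constituent mass = 35(1.007276) + 45(1.0086649) = 80.6445805 amu
Nuclear mass = 80.6445805 − 0.7178100 = 79.9267705 amu ≈ 79.92677 amu (to 5 decimal places)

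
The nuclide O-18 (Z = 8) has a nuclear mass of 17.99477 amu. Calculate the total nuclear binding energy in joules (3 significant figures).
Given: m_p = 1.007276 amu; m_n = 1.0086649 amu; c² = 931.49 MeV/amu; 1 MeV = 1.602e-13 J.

2.24e-11 J

The nucleus contains 8 protons and 18 − 8 = 10 neutrons.
Σm = 8·m_p + 10·m_n = 8.058208 + 10.0866490 = 18.1448570 amu
Mass defect Δm = 18.1448570 − 17.99477 = 0.1500870 amu
Binding energy = Δm·c² = 0.1500870 × 931.49 MeV/amu = 139.805 MeV
In joules: 139.805 MeV × 1.602e-13 J/MeV = 2.2397e-11 J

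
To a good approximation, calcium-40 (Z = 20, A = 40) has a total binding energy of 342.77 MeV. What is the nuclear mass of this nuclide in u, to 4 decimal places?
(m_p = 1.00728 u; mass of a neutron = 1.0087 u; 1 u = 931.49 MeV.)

Mass defect = 342.77 MeV / (931.49 MeV/u) = 0.367980 u
Constituent mass = 20(1.00728) + 20(1.0087) = 40.31960 u
Nuclear mass = 40.31960 − 0.367980 = 39.951620 u ≈ 39.9516 u (to 4 decimal places)

39.9516 u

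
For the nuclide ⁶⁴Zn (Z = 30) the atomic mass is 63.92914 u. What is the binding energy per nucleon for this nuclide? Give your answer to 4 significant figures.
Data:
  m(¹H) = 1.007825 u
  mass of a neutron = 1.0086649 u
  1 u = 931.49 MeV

Mass of separated nucleons = 30(1.007825) + 34(1.0086649) = 30.234750 + 34.2946066 = 64.5293566 u
Δm = 64.5293566 − 63.92914 = 0.6002166 u
Binding energy = Δm·c² = 0.6002166 × 931.49 MeV/u = 559.096 MeV
Dividing by A = 64 gives 8.736 MeV per nucleon.

8.736 MeV/nucleon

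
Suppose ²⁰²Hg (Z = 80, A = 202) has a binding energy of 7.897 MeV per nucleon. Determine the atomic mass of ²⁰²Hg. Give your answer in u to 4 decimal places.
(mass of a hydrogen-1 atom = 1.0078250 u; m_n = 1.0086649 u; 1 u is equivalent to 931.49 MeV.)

Total binding energy = 202 × 7.897 = 1595.194 MeV
Mass defect = 1595.194 MeV / (931.49 MeV/u) = 1.712519 u
Constituent mass = 80(1.0078250) + 122(1.0086649) = 203.6831178 u
Atomic mass = 203.6831178 − 1.712519 = 201.9705988 u ≈ 201.9706 u (to 4 decimal places)

201.9706 u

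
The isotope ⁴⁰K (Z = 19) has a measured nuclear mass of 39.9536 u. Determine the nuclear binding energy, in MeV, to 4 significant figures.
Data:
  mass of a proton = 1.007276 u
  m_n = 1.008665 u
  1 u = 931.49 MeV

341.5 MeV

With 19 protons and 21 neutrons (A = 40):
Mass of separated nucleons = 19(1.007276) + 21(1.008665) = 19.138244 + 21.181965 = 40.320209 u
Δm = 40.320209 − 39.9536 = 0.366609 u
Binding energy = Δm·c² = 0.366609 × 931.49 MeV/u = 341.493 MeV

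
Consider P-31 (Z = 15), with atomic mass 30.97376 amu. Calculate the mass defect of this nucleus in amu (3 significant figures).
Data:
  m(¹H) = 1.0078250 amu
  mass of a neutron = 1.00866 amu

The nucleus contains 15 protons and 31 − 15 = 16 neutrons.
Mass of separated nucleons = 15(1.0078250) + 16(1.00866) = 15.1173750 + 16.13856 = 31.2559350 amu
Δm = 31.2559350 − 30.97376 = 0.2821750 amu

0.282 amu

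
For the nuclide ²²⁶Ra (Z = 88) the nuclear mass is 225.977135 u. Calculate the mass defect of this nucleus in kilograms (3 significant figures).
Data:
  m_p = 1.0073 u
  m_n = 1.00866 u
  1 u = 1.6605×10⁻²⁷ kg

3.09e-27 kg

With 88 protons and 138 neutrons (A = 226):
Σm = 88·m_p + 138·m_n = 88.6424 + 139.19508 = 227.83748 u
Δm = 227.83748 − 225.977135 = 1.860345 u
In SI units: 1.860345 u × 1.6605×10⁻²⁷ kg/u = 3.0891e-27 kg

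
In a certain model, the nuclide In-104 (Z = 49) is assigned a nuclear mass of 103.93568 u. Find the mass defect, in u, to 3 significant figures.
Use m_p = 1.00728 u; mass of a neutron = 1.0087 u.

With 49 protons and 55 neutrons (A = 104):
Mass of separated nucleons = 49(1.00728) + 55(1.0087) = 49.35672 + 55.4785 = 104.83522 u
The mass defect is 104.83522 − 103.93568 = 0.89954 u.

0.900 u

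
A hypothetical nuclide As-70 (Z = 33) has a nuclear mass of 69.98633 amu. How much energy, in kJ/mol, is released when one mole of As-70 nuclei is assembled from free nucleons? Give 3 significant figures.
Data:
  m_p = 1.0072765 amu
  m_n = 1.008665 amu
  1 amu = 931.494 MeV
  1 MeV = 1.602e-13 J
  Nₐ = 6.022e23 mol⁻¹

5.16e+10 kJ/mol

Mass of separated nucleons = 33(1.0072765) + 37(1.008665) = 33.2401245 + 37.320605 = 70.5607295 amu
The mass defect is 70.5607295 − 69.98633 = 0.5743995 amu.
E_B = 0.5743995 × 931.494 = 535.050 MeV
Per nucleus in joules: 535.050 MeV × 1.602e-13 J/MeV = 8.5715e-11 J
Per mole: 8.5715e-11 J × 6.022e23 mol⁻¹ = 5.1618e+13 J/mol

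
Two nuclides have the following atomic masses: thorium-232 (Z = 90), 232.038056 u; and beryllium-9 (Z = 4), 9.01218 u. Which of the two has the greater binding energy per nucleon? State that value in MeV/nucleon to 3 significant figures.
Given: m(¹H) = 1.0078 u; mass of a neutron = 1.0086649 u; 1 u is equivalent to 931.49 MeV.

thorium-232; 7.61 MeV/nucleon

thorium-232: Σm = 90(1.0078) + 142(1.0086649) = 233.9324158 u; Δm = 1.8943598 u; E_B = 1764.6 MeV; E_B/A = 7.606 MeV
beryllium-9: Σm = 4(1.0078) + 5(1.0086649) = 9.0745245 u; Δm = 0.0623445 u; E_B = 58.073 MeV; E_B/A = 6.453 MeV
thorium-232 has the higher binding energy per nucleon, so it is the more tightly bound nucleus.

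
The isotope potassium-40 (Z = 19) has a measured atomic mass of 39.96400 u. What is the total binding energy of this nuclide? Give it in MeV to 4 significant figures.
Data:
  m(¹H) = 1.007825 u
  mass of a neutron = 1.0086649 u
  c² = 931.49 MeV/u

341.5 MeV

Total constituent mass: 19 × 1.007825 + 21 × 1.0086649 = 40.3306379 u
Δm = 40.3306379 − 39.96400 = 0.3666379 u
E_B = 0.3666379 × 931.49 = 341.520 MeV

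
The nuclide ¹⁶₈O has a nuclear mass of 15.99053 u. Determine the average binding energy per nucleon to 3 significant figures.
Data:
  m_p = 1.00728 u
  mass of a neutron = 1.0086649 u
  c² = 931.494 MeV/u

Σm = 8·m_p + 8·m_n = 8.05824 + 8.0693192 = 16.1275592 u
The mass defect is 16.1275592 − 15.99053 = 0.1370292 u.
Converting to energy: 0.1370292 u × 931.494 MeV/u = 127.642 MeV
BE/A = 127.642 MeV / 16 = 7.978 MeV/nucleon

7.98 MeV/nucleon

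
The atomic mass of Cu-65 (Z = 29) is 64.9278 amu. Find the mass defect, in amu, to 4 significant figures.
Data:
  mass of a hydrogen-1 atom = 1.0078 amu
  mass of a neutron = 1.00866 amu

With 29 protons and 36 neutrons (A = 65):
Σm = 29·m(¹H) + 36·m_n = 29.2262 + 36.31176 = 65.53796 amu
Δm = 65.53796 − 64.9278 = 0.61016 amu

0.6102 amu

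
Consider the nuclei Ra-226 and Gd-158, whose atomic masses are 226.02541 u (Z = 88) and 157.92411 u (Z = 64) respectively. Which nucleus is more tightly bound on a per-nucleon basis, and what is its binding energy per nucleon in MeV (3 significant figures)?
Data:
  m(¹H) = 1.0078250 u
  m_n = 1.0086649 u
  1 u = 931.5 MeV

Ra-226: Σm = 88(1.0078250) + 138(1.0086649) = 227.8843562 u; Δm = 1.8589462 u; E_B = 1731.6 MeV; E_B/A = 7.662 MeV
Gd-158: Σm = 64(1.0078250) + 94(1.0086649) = 159.3153006 u; Δm = 1.3911906 u; E_B = 1295.9 MeV; E_B/A = 8.202 MeV
Gd-158 has the higher binding energy per nucleon, so it is the more tightly bound nucleus.

Gd-158; 8.20 MeV/nucleon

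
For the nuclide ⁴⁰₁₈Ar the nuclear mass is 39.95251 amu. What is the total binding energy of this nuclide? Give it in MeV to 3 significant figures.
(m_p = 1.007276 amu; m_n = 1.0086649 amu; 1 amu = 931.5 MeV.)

344 MeV

The nucleus contains 18 protons and 40 − 18 = 22 neutrons.
Total constituent mass: 18 × 1.007276 + 22 × 1.0086649 = 40.3215958 amu
Δm = 40.3215958 − 39.95251 = 0.3690858 amu
Converting to energy: 0.3690858 amu × 931.5 MeV/amu = 343.803 MeV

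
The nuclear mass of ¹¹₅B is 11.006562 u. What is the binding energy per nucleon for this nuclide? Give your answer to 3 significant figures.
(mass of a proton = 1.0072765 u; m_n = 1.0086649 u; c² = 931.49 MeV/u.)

Z = 5, so N = A − Z = 11 − 5 = 6.
Mass of separated nucleons = 5(1.0072765) + 6(1.0086649) = 5.0363825 + 6.0519894 = 11.0883719 u
Mass defect Δm = 11.0883719 − 11.006562 = 0.0818099 u
Converting to energy: 0.0818099 u × 931.49 MeV/u = 76.2051 MeV
BE/A = 76.2051 MeV / 11 = 6.928 MeV/nucleon

6.93 MeV/nucleon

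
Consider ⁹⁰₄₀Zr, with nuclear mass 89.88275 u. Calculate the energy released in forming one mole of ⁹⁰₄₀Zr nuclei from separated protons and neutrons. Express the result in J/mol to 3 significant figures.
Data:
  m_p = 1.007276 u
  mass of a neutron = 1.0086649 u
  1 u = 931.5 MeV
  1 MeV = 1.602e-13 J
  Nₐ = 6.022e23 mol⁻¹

Σm = 40·m_p + 50·m_n = 40.291040 + 50.4332450 = 90.7242850 u
Mass defect Δm = 90.7242850 − 89.88275 = 0.8415350 u
E_B = 0.8415350 × 931.5 = 783.890 MeV
Per nucleus in joules: 783.890 MeV × 1.602e-13 J/MeV = 1.2558e-10 J
Per mole: 1.2558e-10 J × 6.022e23 mol⁻¹ = 7.5624e+13 J/mol

7.56e+13 J/mol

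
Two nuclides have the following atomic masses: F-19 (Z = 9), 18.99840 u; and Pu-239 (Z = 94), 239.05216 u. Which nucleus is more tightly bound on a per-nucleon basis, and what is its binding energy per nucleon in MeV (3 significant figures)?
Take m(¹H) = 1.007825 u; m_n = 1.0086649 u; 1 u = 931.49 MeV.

F-19: Σm = 9(1.007825) + 10(1.0086649) = 19.1570740 u; Δm = 0.1586740 u; E_B = 147.80 MeV; E_B/A = 7.779 MeV
Pu-239: Σm = 94(1.007825) + 145(1.0086649) = 240.9919605 u; Δm = 1.9398005 u; E_B = 1806.9 MeV; E_B/A = 7.560 MeV
F-19 has the higher binding energy per nucleon, so it is the more tightly bound nucleus.

F-19; 7.78 MeV/nucleon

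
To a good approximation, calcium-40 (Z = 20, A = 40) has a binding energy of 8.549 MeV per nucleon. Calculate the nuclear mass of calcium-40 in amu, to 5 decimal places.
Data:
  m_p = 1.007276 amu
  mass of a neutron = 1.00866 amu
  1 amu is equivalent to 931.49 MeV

Total binding energy = 40 × 8.549 = 341.960 MeV
Mass defect = 341.960 MeV / (931.49 MeV/amu) = 0.3671108 amu
Constituent mass = 20(1.007276) + 20(1.00866) = 40.318720 amu
Nuclear mass = 40.318720 − 0.3671108 = 39.9516092 amu ≈ 39.95161 amu (to 5 decimal places)

39.95161 amu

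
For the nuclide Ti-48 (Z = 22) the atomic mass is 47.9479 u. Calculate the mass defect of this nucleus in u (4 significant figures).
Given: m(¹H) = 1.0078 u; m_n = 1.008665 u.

0.4490 u

The nucleus contains 22 protons and 48 − 22 = 26 neutrons.
Σm = 22·m(¹H) + 26·m_n = 22.1716 + 26.225290 = 48.396890 u
The mass defect is 48.396890 − 47.9479 = 0.448990 u.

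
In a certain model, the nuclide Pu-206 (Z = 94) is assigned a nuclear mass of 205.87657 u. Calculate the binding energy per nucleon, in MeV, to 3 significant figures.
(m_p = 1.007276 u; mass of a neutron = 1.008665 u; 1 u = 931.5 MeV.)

Z = 94, so N = A − Z = 206 − 94 = 112.
Σm = 94·m_p + 112·m_n = 94.683944 + 112.970480 = 207.654424 u
Mass defect Δm = 207.654424 − 205.87657 = 1.777854 u
Converting to energy: 1.777854 u × 931.5 MeV/u = 1656.07 MeV
Per nucleon: 1656.07 / 206 = 8.039 MeV

8.04 MeV/nucleon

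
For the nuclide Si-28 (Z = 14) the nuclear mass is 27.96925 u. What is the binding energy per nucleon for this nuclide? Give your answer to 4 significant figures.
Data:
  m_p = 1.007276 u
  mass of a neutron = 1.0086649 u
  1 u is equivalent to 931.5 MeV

With 14 protons and 14 neutrons (A = 28):
Mass of separated nucleons = 14(1.007276) + 14(1.0086649) = 14.101864 + 14.1213086 = 28.2231726 u
The mass defect is 28.2231726 − 27.96925 = 0.2539226 u.
E_B = 0.2539226 × 931.5 = 236.529 MeV
Per nucleon: 236.529 / 28 = 8.447 MeV

8.447 MeV/nucleon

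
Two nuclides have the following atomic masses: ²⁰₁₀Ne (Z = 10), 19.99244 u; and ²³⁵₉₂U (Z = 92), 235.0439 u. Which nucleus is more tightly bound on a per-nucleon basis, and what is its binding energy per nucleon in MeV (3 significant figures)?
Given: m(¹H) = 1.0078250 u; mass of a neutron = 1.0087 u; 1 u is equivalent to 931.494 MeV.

²⁰₁₀Ne: Σm = 10(1.0078250) + 10(1.0087) = 20.1652500 u; Δm = 0.1728100 u; E_B = 160.97 MeV; E_B/A = 8.049 MeV
²³⁵₉₂U: Σm = 92(1.0078250) + 143(1.0087) = 236.9640000 u; Δm = 1.9201000 u; E_B = 1788.6 MeV; E_B/A = 7.611 MeV
²⁰₁₀Ne has the higher binding energy per nucleon, so it is the more tightly bound nucleus.

²⁰₁₀Ne; 8.05 MeV/nucleon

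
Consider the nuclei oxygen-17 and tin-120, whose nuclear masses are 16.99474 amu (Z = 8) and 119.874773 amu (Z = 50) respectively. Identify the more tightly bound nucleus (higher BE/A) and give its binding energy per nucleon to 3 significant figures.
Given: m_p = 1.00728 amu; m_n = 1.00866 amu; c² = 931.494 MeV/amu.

oxygen-17: Σm = 8(1.00728) + 9(1.00866) = 17.13618 amu; Δm = 0.14144 amu; E_B = 131.75 MeV; E_B/A = 7.750 MeV
tin-120: Σm = 50(1.00728) + 70(1.00866) = 120.97020 amu; Δm = 1.095427 amu; E_B = 1020.4 MeV; E_B/A = 8.503 MeV
tin-120 has the higher binding energy per nucleon, so it is the more tightly bound nucleus.

tin-120; 8.50 MeV/nucleon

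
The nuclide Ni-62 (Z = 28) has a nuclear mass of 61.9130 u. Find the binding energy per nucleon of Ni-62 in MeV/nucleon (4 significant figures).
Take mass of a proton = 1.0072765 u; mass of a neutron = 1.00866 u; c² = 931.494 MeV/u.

Mass of separated nucleons = 28(1.0072765) + 34(1.00866) = 28.2037420 + 34.29444 = 62.4981820 u
Δm = 62.4981820 − 61.9130 = 0.5851820 u
E_B = 0.5851820 × 931.494 = 545.094 MeV
Dividing by A = 62 gives 8.792 MeV per nucleon.

8.792 MeV/nucleon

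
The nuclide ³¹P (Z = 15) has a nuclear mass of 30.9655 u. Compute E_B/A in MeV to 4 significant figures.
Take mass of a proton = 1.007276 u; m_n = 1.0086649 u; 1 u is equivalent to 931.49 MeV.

Mass of separated nucleons = 15(1.007276) + 16(1.0086649) = 15.109140 + 16.1386384 = 31.2477784 u
The mass defect is 31.2477784 − 30.9655 = 0.2822784 u.
Binding energy = Δm·c² = 0.2822784 × 931.49 MeV/u = 262.940 MeV
Per nucleon: 262.940 / 31 = 8.482 MeV

8.482 MeV/nucleon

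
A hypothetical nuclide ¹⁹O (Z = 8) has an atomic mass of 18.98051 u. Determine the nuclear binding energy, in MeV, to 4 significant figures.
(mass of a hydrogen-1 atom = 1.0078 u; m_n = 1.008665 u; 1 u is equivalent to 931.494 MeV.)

165.1 MeV

Total constituent mass: 8 × 1.0078 + 11 × 1.008665 = 19.157715 u
Δm = 19.157715 − 18.98051 = 0.177205 u
Converting to energy: 0.177205 u × 931.494 MeV/u = 165.065 MeV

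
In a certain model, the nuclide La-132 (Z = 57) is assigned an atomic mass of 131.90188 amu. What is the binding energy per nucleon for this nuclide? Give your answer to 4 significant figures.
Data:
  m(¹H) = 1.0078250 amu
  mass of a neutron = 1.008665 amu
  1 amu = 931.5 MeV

8.426 MeV/nucleon

With 57 protons and 75 neutrons (A = 132):
Mass of separated nucleons = 57(1.0078250) + 75(1.008665) = 57.4460250 + 75.649875 = 133.0959000 amu
Δm = 133.0959000 − 131.90188 = 1.1940200 amu
Converting to energy: 1.1940200 amu × 931.5 MeV/amu = 1112.23 MeV
BE/A = 1112.23 MeV / 132 = 8.426 MeV/nucleon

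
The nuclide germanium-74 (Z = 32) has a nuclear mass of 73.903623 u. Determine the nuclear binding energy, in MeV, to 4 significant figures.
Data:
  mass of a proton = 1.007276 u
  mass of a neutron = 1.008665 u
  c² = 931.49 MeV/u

645.7 MeV

Σm = 32·m_p + 42·m_n = 32.232832 + 42.363930 = 74.596762 u
The mass defect is 74.596762 − 73.903623 = 0.693139 u.
Binding energy = Δm·c² = 0.693139 × 931.49 MeV/u = 645.652 MeV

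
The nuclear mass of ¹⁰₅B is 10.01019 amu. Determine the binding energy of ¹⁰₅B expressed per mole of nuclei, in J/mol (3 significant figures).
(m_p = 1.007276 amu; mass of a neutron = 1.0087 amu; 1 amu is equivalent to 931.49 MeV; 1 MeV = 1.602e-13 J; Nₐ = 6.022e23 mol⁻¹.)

6.26e+12 J/mol

Z = 5, so N = A − Z = 10 − 5 = 5.
Mass of separated nucleons = 5(1.007276) + 5(1.0087) = 5.036380 + 5.0435 = 10.079880 amu
Δm = 10.079880 − 10.01019 = 0.069690 amu
E_B = 0.069690 × 931.49 = 64.9155 MeV
Per nucleus in joules: 64.9155 MeV × 1.602e-13 J/MeV = 1.0399e-11 J
Per mole: 1.0399e-11 J × 6.022e23 mol⁻¹ = 6.2623e+12 J/mol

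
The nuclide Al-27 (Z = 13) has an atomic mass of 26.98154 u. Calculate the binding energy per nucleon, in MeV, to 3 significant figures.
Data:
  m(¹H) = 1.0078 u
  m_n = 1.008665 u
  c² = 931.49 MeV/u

8.32 MeV/nucleon

The nucleus contains 13 protons and 27 − 13 = 14 neutrons.
Mass of separated nucleons = 13(1.0078) + 14(1.008665) = 13.1014 + 14.121310 = 27.222710 u
Mass defect Δm = 27.222710 − 26.98154 = 0.241170 u
Converting to energy: 0.241170 u × 931.49 MeV/u = 224.647 MeV
Dividing by A = 27 gives 8.320 MeV per nucleon.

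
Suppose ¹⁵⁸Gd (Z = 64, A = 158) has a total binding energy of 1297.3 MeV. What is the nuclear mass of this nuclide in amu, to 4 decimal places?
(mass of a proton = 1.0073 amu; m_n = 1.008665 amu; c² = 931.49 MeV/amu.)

Mass defect = 1297.3 MeV / (931.49 MeV/amu) = 1.392715 amu
Constituent mass = 64(1.0073) + 94(1.008665) = 159.281710 amu
Nuclear mass = 159.281710 − 1.392715 = 157.888995 amu ≈ 157.8890 amu (to 4 decimal places)

157.8890 amu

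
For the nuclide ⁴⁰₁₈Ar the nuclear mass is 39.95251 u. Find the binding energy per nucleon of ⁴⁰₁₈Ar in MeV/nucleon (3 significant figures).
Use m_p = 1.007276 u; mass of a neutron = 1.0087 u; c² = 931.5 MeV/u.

Mass of separated nucleons = 18(1.007276) + 22(1.0087) = 18.130968 + 22.1914 = 40.322368 u
Mass defect Δm = 40.322368 − 39.95251 = 0.369858 u
Binding energy = Δm·c² = 0.369858 × 931.5 MeV/u = 344.523 MeV
Per nucleon: 344.523 / 40 = 8.613 MeV

8.61 MeV/nucleon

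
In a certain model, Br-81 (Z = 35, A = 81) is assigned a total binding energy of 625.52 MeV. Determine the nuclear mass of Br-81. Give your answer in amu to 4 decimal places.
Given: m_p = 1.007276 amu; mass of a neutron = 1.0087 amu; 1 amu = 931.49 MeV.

80.9833 amu

Mass defect = 625.52 MeV / (931.49 MeV/amu) = 0.671526 amu
Constituent mass = 35(1.007276) + 46(1.0087) = 81.654860 amu
Nuclear mass = 81.654860 − 0.671526 = 80.983334 amu ≈ 80.9833 amu (to 4 decimal places)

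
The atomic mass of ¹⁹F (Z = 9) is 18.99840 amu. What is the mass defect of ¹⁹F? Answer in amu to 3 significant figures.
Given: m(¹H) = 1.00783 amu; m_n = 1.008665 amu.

The nucleus contains 9 protons and 19 − 9 = 10 neutrons.
Σm = 9·m(¹H) + 10·m_n = 9.07047 + 10.086650 = 19.157120 amu
Δm = 19.157120 − 18.99840 = 0.158720 amu

0.159 amu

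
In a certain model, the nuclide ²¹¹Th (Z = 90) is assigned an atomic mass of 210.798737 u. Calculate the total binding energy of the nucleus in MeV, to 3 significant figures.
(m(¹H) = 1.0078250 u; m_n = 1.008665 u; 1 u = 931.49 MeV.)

With 90 protons and 121 neutrons (A = 211):
Mass of separated nucleons = 90(1.0078250) + 121(1.008665) = 90.7042500 + 122.048465 = 212.7527150 u
Mass defect Δm = 212.7527150 − 210.798737 = 1.9539780 u
Binding energy = Δm·c² = 1.9539780 × 931.49 MeV/u = 1820.11 MeV

1820 MeV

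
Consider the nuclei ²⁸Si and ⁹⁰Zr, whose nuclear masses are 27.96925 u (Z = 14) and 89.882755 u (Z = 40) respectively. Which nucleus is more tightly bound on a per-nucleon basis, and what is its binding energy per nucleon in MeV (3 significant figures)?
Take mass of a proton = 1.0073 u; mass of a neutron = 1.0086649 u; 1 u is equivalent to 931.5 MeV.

⁹⁰Zr; 8.72 MeV/nucleon

²⁸Si: Σm = 14(1.0073) + 14(1.0086649) = 28.2235086 u; Δm = 0.2542586 u; E_B = 236.84 MeV; E_B/A = 8.459 MeV
⁹⁰Zr: Σm = 40(1.0073) + 50(1.0086649) = 90.7252450 u; Δm = 0.8424900 u; E_B = 784.78 MeV; E_B/A = 8.720 MeV
⁹⁰Zr has the higher binding energy per nucleon, so it is the more tightly bound nucleus.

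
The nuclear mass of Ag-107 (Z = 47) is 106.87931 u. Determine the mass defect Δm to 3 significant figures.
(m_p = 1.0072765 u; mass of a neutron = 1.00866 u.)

With 47 protons and 60 neutrons (A = 107):
Total constituent mass: 47 × 1.0072765 + 60 × 1.00866 = 107.8615955 u
The mass defect is 107.8615955 − 106.87931 = 0.9822855 u.

0.982 u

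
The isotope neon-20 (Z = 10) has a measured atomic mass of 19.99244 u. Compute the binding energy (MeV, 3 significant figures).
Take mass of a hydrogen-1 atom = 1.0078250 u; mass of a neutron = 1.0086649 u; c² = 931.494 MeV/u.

The nucleus contains 10 protons and 20 − 10 = 10 neutrons.
Mass of separated nucleons = 10(1.0078250) + 10(1.0086649) = 10.0782500 + 10.0866490 = 20.1648990 u
Δm = 20.1648990 − 19.99244 = 0.1724590 u
E_B = 0.1724590 × 931.494 = 160.645 MeV

161 MeV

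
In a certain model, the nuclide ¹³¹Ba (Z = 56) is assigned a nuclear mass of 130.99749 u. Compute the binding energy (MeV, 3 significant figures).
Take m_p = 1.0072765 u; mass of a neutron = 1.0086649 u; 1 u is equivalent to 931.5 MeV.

The nucleus contains 56 protons and 131 − 56 = 75 neutrons.
Mass of separated nucleons = 56(1.0072765) + 75(1.0086649) = 56.4074840 + 75.6498675 = 132.0573515 u
The mass defect is 132.0573515 − 130.99749 = 1.0598615 u.
Converting to energy: 1.0598615 u × 931.5 MeV/u = 987.261 MeV

987 MeV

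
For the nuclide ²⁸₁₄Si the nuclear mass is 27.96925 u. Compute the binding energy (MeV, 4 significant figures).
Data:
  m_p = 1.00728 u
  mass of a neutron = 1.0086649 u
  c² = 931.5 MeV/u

Z = 14, so N = A − Z = 28 − 14 = 14.
Total constituent mass: 14 × 1.00728 + 14 × 1.0086649 = 28.2232286 u
Mass defect Δm = 28.2232286 − 27.96925 = 0.2539786 u
Binding energy = Δm·c² = 0.2539786 × 931.5 MeV/u = 236.581 MeV

236.6 MeV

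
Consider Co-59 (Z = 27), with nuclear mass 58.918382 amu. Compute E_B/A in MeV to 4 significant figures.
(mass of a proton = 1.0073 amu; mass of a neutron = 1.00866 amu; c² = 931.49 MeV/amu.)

With 27 protons and 32 neutrons (A = 59):
Mass of separated nucleons = 27(1.0073) + 32(1.00866) = 27.1971 + 32.27712 = 59.47422 amu
Mass defect Δm = 59.47422 − 58.918382 = 0.555838 amu
E_B = 0.555838 × 931.49 = 517.758 MeV
BE/A = 517.758 MeV / 59 = 8.776 MeV/nucleon

8.776 MeV/nucleon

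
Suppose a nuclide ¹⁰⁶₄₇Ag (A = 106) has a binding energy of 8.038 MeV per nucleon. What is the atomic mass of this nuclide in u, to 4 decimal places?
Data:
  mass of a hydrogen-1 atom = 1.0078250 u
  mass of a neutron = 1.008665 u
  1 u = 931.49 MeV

Total binding energy = 106 × 8.038 = 852.028 MeV
Mass defect = 852.028 MeV / (931.49 MeV/u) = 0.914694 u
Constituent mass = 47(1.0078250) + 59(1.008665) = 106.8790100 u
Atomic mass = 106.8790100 − 0.914694 = 105.9643160 u ≈ 105.9643 u (to 4 decimal places)

105.9643 u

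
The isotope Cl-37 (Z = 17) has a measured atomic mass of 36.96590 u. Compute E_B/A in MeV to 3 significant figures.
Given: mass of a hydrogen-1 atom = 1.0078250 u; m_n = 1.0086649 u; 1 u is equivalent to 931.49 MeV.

Z = 17, so N = A − Z = 37 − 17 = 20.
Σm = 17·m(¹H) + 20·m_n = 17.1330250 + 20.1732980 = 37.3063230 u
The mass defect is 37.3063230 − 36.96590 = 0.3404230 u.
Binding energy = Δm·c² = 0.3404230 × 931.49 MeV/u = 317.101 MeV
Per nucleon: 317.101 / 37 = 8.570 MeV

8.57 MeV/nucleon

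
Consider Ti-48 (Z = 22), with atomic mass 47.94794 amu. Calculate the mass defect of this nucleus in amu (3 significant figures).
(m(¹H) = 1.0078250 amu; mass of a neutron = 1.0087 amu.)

0.450 amu

Z = 22, so N = A − Z = 48 − 22 = 26.
Σm = 22·m(¹H) + 26·m_n = 22.1721500 + 26.2262 = 48.3983500 amu
Δm = 48.3983500 − 47.94794 = 0.4504100 amu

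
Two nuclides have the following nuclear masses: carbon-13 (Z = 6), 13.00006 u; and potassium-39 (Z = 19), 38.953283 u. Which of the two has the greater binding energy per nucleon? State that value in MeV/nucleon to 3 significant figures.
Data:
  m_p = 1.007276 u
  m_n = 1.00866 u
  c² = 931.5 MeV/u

carbon-13: Σm = 6(1.007276) + 7(1.00866) = 13.104276 u; Δm = 0.104216 u; E_B = 97.077 MeV; E_B/A = 7.467 MeV
potassium-39: Σm = 19(1.007276) + 20(1.00866) = 39.311444 u; Δm = 0.358161 u; E_B = 333.627 MeV; E_B/A = 8.5545 MeV
potassium-39 has the higher binding energy per nucleon, so it is the more tightly bound nucleus.

potassium-39; 8.55 MeV/nucleon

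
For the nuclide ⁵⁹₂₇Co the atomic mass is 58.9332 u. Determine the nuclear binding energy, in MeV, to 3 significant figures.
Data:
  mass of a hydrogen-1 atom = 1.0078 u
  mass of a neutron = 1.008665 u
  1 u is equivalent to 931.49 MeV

517 MeV

The nucleus contains 27 protons and 59 − 27 = 32 neutrons.
Total constituent mass: 27 × 1.0078 + 32 × 1.008665 = 59.487880 u
Mass defect Δm = 59.487880 − 58.9332 = 0.554680 u
Binding energy = Δm·c² = 0.554680 × 931.49 MeV/u = 516.679 MeV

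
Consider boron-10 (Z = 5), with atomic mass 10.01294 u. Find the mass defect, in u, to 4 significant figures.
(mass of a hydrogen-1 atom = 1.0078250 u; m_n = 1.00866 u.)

Z = 5, so N = A − Z = 10 − 5 = 5.
Mass of separated nucleons = 5(1.0078250) + 5(1.00866) = 5.0391250 + 5.04330 = 10.0824250 u
The mass defect is 10.0824250 − 10.01294 = 0.0694850 u.

0.06949 u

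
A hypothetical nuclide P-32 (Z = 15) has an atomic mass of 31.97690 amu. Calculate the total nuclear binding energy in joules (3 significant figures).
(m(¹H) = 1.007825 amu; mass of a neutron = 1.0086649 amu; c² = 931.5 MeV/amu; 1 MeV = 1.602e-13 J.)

Total constituent mass: 15 × 1.007825 + 17 × 1.0086649 = 32.2646783 amu
The mass defect is 32.2646783 − 31.97690 = 0.2877783 amu.
Converting to energy: 0.2877783 amu × 931.5 MeV/amu = 268.065 MeV
In joules: 268.065 MeV × 1.602e-13 J/MeV = 4.2944e-11 J

4.29e-11 J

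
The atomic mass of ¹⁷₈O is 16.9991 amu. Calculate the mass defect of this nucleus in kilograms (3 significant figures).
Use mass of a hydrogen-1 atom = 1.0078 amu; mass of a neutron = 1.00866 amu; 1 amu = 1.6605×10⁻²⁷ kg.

2.35e-28 kg

Mass of separated nucleons = 8(1.0078) + 9(1.00866) = 8.0624 + 9.07794 = 17.14034 amu
Mass defect Δm = 17.14034 − 16.9991 = 0.14124 amu
In SI units: 0.14124 amu × 1.6605×10⁻²⁷ kg/amu = 2.3453e-28 kg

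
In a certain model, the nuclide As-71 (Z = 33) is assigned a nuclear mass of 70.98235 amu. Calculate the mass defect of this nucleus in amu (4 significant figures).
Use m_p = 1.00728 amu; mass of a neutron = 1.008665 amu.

With 33 protons and 38 neutrons (A = 71):
Σm = 33·m_p + 38·m_n = 33.24024 + 38.329270 = 71.569510 amu
Δm = 71.569510 − 70.98235 = 0.587160 amu

0.5872 amu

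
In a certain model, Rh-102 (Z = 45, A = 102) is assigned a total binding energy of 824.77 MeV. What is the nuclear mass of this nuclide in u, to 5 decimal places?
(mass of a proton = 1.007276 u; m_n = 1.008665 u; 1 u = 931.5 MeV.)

101.93590 u

Mass defect = 824.77 MeV / (931.5 MeV/u) = 0.8854214 u
Constituent mass = 45(1.007276) + 57(1.008665) = 102.821325 u
Nuclear mass = 102.821325 − 0.8854214 = 101.9359036 u ≈ 101.93590 u (to 5 decimal places)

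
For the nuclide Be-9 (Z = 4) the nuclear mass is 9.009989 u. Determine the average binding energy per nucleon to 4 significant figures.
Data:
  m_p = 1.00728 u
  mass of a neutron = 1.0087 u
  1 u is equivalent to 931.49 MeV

Z = 4, so N = A − Z = 9 − 4 = 5.
Total constituent mass: 4 × 1.00728 + 5 × 1.0087 = 9.07262 u
Mass defect Δm = 9.07262 − 9.009989 = 0.062631 u
Converting to energy: 0.062631 u × 931.49 MeV/u = 58.3402 MeV
Dividing by A = 9 gives 6.482 MeV per nucleon.

6.482 MeV/nucleon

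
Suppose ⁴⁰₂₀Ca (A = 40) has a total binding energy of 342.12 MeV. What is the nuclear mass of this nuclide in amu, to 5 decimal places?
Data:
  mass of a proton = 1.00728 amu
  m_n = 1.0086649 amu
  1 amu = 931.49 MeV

Mass defect = 342.12 MeV / (931.49 MeV/amu) = 0.3672825 amu
Constituent mass = 20(1.00728) + 20(1.0086649) = 40.3188980 amu
Nuclear mass = 40.3188980 − 0.3672825 = 39.9516155 amu ≈ 39.95162 amu (to 5 decimal places)

39.95162 amu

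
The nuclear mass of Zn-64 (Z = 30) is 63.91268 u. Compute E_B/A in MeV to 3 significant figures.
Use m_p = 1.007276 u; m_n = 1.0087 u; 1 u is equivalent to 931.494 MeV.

8.75 MeV/nucleon

With 30 protons and 34 neutrons (A = 64):
Mass of separated nucleons = 30(1.007276) + 34(1.0087) = 30.218280 + 34.2958 = 64.514080 u
Mass defect Δm = 64.514080 − 63.91268 = 0.601400 u
Converting to energy: 0.601400 u × 931.494 MeV/u = 560.200 MeV
Dividing by A = 64 gives 8.753 MeV per nucleon.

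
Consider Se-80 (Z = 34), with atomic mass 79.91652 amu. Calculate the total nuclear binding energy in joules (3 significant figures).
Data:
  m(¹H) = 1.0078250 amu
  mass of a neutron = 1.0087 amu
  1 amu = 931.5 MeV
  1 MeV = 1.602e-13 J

The nucleus contains 34 protons and 80 − 34 = 46 neutrons.
Σm = 34·m(¹H) + 46·m_n = 34.2660500 + 46.4002 = 80.6662500 amu
Δm = 80.6662500 − 79.91652 = 0.7497300 amu
E_B = 0.7497300 × 931.5 = 698.373 MeV
In joules: 698.373 MeV × 1.602e-13 J/MeV = 1.1188e-10 J

1.12e-10 J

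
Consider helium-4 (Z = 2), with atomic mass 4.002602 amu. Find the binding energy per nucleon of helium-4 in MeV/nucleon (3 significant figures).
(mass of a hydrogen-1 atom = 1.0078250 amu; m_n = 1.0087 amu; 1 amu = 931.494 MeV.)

Z = 2, so N = A − Z = 4 − 2 = 2.
Σm = 2·m(¹H) + 2·m_n = 2.0156500 + 2.0174 = 4.0330500 amu
Mass defect Δm = 4.0330500 − 4.002602 = 0.0304480 amu
Binding energy = Δm·c² = 0.0304480 × 931.494 MeV/amu = 28.3621 MeV
Per nucleon: 28.3621 / 4 = 7.091 MeV

7.09 MeV/nucleon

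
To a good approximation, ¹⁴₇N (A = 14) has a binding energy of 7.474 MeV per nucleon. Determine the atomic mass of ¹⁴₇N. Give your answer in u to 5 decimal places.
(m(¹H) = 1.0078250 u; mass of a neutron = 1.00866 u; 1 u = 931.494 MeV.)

Total binding energy = 14 × 7.474 = 104.636 MeV
Mass defect = 104.636 MeV / (931.494 MeV/u) = 0.1123314 u
Constituent mass = 7(1.0078250) + 7(1.00866) = 14.1153950 u
Atomic mass = 14.1153950 − 0.1123314 = 14.0030636 u ≈ 14.00306 u (to 5 decimal places)

14.00306 u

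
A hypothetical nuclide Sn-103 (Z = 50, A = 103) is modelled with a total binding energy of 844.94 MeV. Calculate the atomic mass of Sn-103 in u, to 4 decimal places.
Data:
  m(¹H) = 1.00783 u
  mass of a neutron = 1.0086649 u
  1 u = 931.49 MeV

Mass defect = 844.94 MeV / (931.49 MeV/u) = 0.907084 u
Constituent mass = 50(1.00783) + 53(1.0086649) = 103.8507397 u
Atomic mass = 103.8507397 − 0.907084 = 102.9436557 u ≈ 102.9437 u (to 4 decimal places)

102.9437 u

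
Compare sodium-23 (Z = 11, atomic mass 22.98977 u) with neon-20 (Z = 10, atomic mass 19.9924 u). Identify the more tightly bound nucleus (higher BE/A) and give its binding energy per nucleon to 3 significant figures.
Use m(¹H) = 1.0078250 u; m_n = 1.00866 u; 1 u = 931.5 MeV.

sodium-23; 8.11 MeV/nucleon

sodium-23: Σm = 11(1.0078250) + 12(1.00866) = 23.1899950 u; Δm = 0.2002250 u; E_B = 186.51 MeV; E_B/A = 8.109 MeV
neon-20: Σm = 10(1.0078250) + 10(1.00866) = 20.1648500 u; Δm = 0.1724500 u; E_B = 160.64 MeV; E_B/A = 8.032 MeV
sodium-23 has the higher binding energy per nucleon, so it is the more tightly bound nucleus.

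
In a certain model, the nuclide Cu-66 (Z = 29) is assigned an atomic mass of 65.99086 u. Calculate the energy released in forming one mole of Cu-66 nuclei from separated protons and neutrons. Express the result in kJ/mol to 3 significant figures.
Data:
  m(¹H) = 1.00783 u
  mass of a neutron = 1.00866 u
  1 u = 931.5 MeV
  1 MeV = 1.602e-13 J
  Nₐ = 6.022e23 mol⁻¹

5.00e+10 kJ/mol

Z = 29, so N = A − Z = 66 − 29 = 37.
Mass of separated nucleons = 29(1.00783) + 37(1.00866) = 29.22707 + 37.32042 = 66.54749 u
The mass defect is 66.54749 − 65.99086 = 0.55663 u.
Converting to energy: 0.55663 u × 931.5 MeV/u = 518.501 MeV
Per nucleus in joules: 518.501 MeV × 1.602e-13 J/MeV = 8.3064e-11 J
Per mole: 8.3064e-11 J × 6.022e23 mol⁻¹ = 5.0021e+13 J/mol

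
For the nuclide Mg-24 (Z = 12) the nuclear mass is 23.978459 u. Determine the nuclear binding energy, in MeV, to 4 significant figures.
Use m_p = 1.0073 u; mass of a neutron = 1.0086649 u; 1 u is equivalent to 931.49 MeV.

198.5 MeV

The nucleus contains 12 protons and 24 − 12 = 12 neutrons.
Mass of separated nucleons = 12(1.0073) + 12(1.0086649) = 12.0876 + 12.1039788 = 24.1915788 u
Δm = 24.1915788 − 23.978459 = 0.2131198 u
E_B = 0.2131198 × 931.49 = 198.519 MeV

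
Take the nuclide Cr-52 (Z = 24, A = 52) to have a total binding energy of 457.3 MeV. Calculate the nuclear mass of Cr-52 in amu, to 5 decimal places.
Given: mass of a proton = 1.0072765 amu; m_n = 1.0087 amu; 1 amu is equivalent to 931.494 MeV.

Mass defect = 457.3 MeV / (931.494 MeV/amu) = 0.4909318 amu
Constituent mass = 24(1.0072765) + 28(1.0087) = 52.4182360 amu
Nuclear mass = 52.4182360 − 0.4909318 = 51.9273042 amu ≈ 51.92730 amu (to 5 decimal places)

51.92730 amu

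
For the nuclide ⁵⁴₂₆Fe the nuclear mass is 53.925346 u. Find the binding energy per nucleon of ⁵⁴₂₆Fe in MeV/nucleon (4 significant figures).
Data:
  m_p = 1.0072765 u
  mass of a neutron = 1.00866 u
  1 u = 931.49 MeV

Z = 26, so N = A − Z = 54 − 26 = 28.
Total constituent mass: 26 × 1.0072765 + 28 × 1.00866 = 54.4316690 u
Mass defect Δm = 54.4316690 − 53.925346 = 0.5063230 u
Binding energy = Δm·c² = 0.5063230 × 931.49 MeV/u = 471.635 MeV
BE/A = 471.635 MeV / 54 = 8.734 MeV/nucleon

8.734 MeV/nucleon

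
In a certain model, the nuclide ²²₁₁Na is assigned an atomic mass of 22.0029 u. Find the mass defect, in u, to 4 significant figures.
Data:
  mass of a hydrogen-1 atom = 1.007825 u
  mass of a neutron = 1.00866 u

With 11 protons and 11 neutrons (A = 22):
Σm = 11·m(¹H) + 11·m_n = 11.086075 + 11.09526 = 22.181335 u
The mass defect is 22.181335 − 22.0029 = 0.178435 u.

0.1784 u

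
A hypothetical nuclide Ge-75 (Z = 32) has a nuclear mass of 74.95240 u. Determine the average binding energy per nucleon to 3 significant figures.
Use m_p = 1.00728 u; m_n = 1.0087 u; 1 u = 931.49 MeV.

8.13 MeV/nucleon

Total constituent mass: 32 × 1.00728 + 43 × 1.0087 = 75.60706 u
Mass defect Δm = 75.60706 − 74.95240 = 0.65466 u
Binding energy = Δm·c² = 0.65466 × 931.49 MeV/u = 609.809 MeV
Per nucleon: 609.809 / 75 = 8.131 MeV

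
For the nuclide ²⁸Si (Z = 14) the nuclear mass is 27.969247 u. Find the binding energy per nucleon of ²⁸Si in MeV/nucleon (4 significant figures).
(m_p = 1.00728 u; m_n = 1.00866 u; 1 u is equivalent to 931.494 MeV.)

Mass of separated nucleons = 14(1.00728) + 14(1.00866) = 14.10192 + 14.12124 = 28.22316 u
Δm = 28.22316 − 27.969247 = 0.253913 u
Binding energy = Δm·c² = 0.253913 × 931.494 MeV/u = 236.518 MeV
Dividing by A = 28 gives 8.447 MeV per nucleon.

8.447 MeV/nucleon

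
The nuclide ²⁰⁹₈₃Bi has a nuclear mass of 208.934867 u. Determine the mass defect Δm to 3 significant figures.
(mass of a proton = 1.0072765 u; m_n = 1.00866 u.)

With 83 protons and 126 neutrons (A = 209):
Mass of separated nucleons = 83(1.0072765) + 126(1.00866) = 83.6039495 + 127.09116 = 210.6951095 u
Δm = 210.6951095 − 208.934867 = 1.7602425 u

1.76 u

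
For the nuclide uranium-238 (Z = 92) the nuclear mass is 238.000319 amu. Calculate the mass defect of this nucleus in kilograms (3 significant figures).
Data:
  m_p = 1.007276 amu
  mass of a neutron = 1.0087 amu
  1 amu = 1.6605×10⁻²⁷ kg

3.22e-27 kg

The nucleus contains 92 protons and 238 − 92 = 146 neutrons.
Total constituent mass: 92 × 1.007276 + 146 × 1.0087 = 239.939592 amu
Δm = 239.939592 − 238.000319 = 1.939273 amu
In SI units: 1.939273 amu × 1.6605×10⁻²⁷ kg/amu = 3.2202e-27 kg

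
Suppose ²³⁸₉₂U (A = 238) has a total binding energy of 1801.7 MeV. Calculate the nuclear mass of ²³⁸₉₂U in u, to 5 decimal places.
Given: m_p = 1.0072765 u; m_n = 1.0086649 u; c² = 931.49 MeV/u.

Mass defect = 1801.7 MeV / (931.49 MeV/u) = 1.9342129 u
Constituent mass = 92(1.0072765) + 146(1.0086649) = 239.9345134 u
Nuclear mass = 239.9345134 − 1.9342129 = 238.0003005 u ≈ 238.00030 u (to 5 decimal places)

238.00030 u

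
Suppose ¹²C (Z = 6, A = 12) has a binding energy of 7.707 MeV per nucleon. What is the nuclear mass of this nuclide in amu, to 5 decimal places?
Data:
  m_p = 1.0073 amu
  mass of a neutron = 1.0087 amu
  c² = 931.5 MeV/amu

11.99671 amu

Total binding energy = 12 × 7.707 = 92.484 MeV
Mass defect = 92.484 MeV / (931.5 MeV/amu) = 0.09928502 amu
Constituent mass = 6(1.0073) + 6(1.0087) = 12.0960 amu
Nuclear mass = 12.0960 − 0.09928502 = 11.99671498 amu ≈ 11.99671 amu (to 5 decimal places)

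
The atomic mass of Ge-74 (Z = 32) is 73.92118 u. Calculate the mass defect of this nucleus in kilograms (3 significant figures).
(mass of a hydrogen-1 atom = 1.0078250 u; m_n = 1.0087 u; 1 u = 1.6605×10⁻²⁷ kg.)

1.15e-27 kg

Z = 32, so N = A − Z = 74 − 32 = 42.
Σm = 32·m(¹H) + 42·m_n = 32.2504000 + 42.3654 = 74.6158000 u
Mass defect Δm = 74.6158000 − 73.92118 = 0.6946200 u
In SI units: 0.6946200 u × 1.6605×10⁻²⁷ kg/u = 1.1534e-27 kg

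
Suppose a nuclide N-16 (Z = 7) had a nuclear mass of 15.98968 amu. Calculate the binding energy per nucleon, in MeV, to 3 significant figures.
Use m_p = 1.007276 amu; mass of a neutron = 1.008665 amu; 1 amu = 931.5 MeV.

Z = 7, so N = A − Z = 16 − 7 = 9.
Σm = 7·m_p + 9·m_n = 7.050932 + 9.077985 = 16.128917 amu
Δm = 16.128917 − 15.98968 = 0.139237 amu
Binding energy = Δm·c² = 0.139237 × 931.5 MeV/amu = 129.699 MeV
Per nucleon: 129.699 / 16 = 8.106 MeV

8.11 MeV/nucleon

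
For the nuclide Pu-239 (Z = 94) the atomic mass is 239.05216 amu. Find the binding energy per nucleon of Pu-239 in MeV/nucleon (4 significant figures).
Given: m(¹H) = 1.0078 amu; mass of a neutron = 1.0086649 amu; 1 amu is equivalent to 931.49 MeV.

With 94 protons and 145 neutrons (A = 239):
Mass of separated nucleons = 94(1.0078) + 145(1.0086649) = 94.7332 + 146.2564105 = 240.9896105 amu
The mass defect is 240.9896105 − 239.05216 = 1.9374505 amu.
Converting to energy: 1.9374505 amu × 931.49 MeV/amu = 1804.72 MeV
Per nucleon: 1804.72 / 239 = 7.551 MeV

7.551 MeV/nucleon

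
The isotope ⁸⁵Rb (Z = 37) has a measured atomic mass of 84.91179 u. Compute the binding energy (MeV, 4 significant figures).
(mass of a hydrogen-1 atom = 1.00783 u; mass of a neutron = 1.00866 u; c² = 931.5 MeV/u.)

Mass of separated nucleons = 37(1.00783) + 48(1.00866) = 37.28971 + 48.41568 = 85.70539 u
Δm = 85.70539 − 84.91179 = 0.79360 u
Binding energy = Δm·c² = 0.79360 × 931.5 MeV/u = 739.238 MeV

739.2 MeV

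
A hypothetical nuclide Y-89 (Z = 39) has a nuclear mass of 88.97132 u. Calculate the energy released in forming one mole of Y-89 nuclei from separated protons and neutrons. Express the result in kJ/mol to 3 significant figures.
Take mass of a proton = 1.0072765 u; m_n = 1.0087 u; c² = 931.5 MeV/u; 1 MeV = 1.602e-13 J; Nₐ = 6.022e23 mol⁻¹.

6.72e+10 kJ/mol

The nucleus contains 39 protons and 89 − 39 = 50 neutrons.
Total constituent mass: 39 × 1.0072765 + 50 × 1.0087 = 89.7187835 u
Δm = 89.7187835 − 88.97132 = 0.7474635 u
E_B = 0.7474635 × 931.5 = 696.262 MeV
Per nucleus in joules: 696.262 MeV × 1.602e-13 J/MeV = 1.1154e-10 J
Per mole: 1.1154e-10 J × 6.022e23 mol⁻¹ = 6.7169e+13 J/mol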